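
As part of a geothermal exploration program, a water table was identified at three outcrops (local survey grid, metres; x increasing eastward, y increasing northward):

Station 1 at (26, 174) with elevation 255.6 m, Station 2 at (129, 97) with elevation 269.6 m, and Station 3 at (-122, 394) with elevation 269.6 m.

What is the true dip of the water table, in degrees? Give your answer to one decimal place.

25.8°

Two edge vectors: Station 1→Station 2 = (103, -77, 14), Station 1→Station 3 = (-148, 220, 14).
Normal n = (Station 1→Station 2) × (Station 1→Station 3) = (-4158, -3514, 11264).
So ∂z/∂x = −n_x/n_z = 0.36914 and ∂z/∂y = −n_y/n_z = 0.31197.
Gradient magnitude |∇z| = √(a² + b²) = √(0.13626 + 0.09732) = 0.48331.
True dip = arctan(0.48331) = 25.8°, dipping toward SW (azimuth ≈ 230°).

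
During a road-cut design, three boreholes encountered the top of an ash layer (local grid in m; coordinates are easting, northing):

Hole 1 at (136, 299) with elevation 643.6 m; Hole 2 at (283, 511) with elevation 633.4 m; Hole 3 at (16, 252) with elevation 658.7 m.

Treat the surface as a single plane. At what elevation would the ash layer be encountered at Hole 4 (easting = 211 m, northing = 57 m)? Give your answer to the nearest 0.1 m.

619.6 m

Let the plane be z = a·easting + b·northing + c.
Hole 2−Hole 1: 147a + 212b = −10.2;  Hole 3−Hole 1: −120a − 47b = 15.1.
Solving gives a = −0.14688, b = 0.05373.
Then c = 643.6 − a·136 − b·299 = 647.51.
At (211, 57): z = −31.0 + 3.1 + 647.51 = 619.6 m.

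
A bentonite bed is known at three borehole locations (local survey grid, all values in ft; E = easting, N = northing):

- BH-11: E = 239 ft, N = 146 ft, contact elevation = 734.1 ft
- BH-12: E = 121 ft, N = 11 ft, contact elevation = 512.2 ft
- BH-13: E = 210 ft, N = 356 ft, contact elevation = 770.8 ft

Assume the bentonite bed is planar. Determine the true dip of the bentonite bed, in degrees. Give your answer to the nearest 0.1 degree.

56.3°

Two edge vectors: BH-11→BH-12 = (-118, -135, -221.9), BH-11→BH-13 = (-29, 210, 36.7).
Normal n = (BH-11→BH-12) × (BH-11→BH-13) = (41644.5, 10765.7, -28695).
So ∂z/∂E = −n_x/n_z = 1.45128 and ∂z/∂N = −n_y/n_z = 0.37518.
Gradient magnitude |∇z| = √(a² + b²) = √(2.10622 + 0.14076) = 1.49899.
True dip = arctan(1.49899) = 56.3°, dipping toward WSW (azimuth ≈ 256°).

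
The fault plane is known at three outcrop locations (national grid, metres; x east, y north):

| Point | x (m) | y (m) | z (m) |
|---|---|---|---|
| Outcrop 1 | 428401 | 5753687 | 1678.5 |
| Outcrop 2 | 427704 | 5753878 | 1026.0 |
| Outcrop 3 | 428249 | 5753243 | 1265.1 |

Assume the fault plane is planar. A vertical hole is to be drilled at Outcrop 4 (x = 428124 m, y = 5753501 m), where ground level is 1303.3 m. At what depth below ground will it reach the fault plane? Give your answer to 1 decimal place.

30.3 m

Let the plane be z = a·x + b·y + c.
Outcrop 2−Outcrop 1: −697a + 191b = −652.5;  Outcrop 3−Outcrop 1: −152a − 444b = −413.4.
Solving gives a = 1.089126736, b = 0.558226883.
Then c = 1678.5 − a·428401 − b·5753687 = −3676767.24.
At (428124, 5753501): z_contact = 466281.29 + 3211758.93 − 3676767.24 = 1272.98 m.
Depth below ground = 1303.3 − 1272.98 = 30.3 m.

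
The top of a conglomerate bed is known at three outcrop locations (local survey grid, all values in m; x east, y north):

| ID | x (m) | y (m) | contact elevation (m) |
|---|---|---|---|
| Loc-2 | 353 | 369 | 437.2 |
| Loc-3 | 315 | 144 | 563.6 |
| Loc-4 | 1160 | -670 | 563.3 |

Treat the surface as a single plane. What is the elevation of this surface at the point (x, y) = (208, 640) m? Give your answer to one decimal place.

Let the plane be z = a·x + b·y + c.
Loc-3−Loc-2: −38a − 225b = 126.4;  Loc-4−Loc-2: 807a − 1039b = 126.1.
Solving gives a = −0.465749, b = −0.483118.
Then c = 437.2 − a·353 − b·369 = 779.88.
At (208, 640): z = −96.9 − 309.2 + 779.88 = 373.8 m.

373.8 m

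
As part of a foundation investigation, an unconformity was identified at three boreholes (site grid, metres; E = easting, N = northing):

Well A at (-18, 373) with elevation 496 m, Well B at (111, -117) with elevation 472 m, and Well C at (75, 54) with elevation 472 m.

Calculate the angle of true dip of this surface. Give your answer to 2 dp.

Two edge vectors: Well A→Well B = (129, -490, -24), Well A→Well C = (93, -319, -24).
Normal n = (Well A→Well B) × (Well A→Well C) = (4104, 864, 4419).
So ∂z/∂E = −n_x/n_z = −0.92872 and ∂z/∂N = −n_y/n_z = −0.19552.
Gradient magnitude |∇z| = √(a² + b²) = √(0.86252 + 0.03823) = 0.94907.
True dip = arctan(0.94907) = 43.50°, dipping toward ENE (azimuth ≈ 078°).

43.50°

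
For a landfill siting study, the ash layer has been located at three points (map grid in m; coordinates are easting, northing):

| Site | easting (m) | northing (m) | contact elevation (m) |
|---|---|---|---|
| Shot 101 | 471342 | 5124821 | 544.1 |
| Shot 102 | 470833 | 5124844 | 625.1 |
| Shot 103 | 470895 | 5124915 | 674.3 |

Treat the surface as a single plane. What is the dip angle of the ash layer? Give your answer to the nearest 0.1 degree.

39.0°

Let the plane be z = a·easting + b·northing + c.
Shot 102−Shot 101: −509a + 23b = 81;  Shot 103−Shot 101: −447a + 94b = 130.2.
Solving gives a = −0.12297, b = 0.80034.
Gradient magnitude |∇z| = √(a² + b²) = √(0.01512 + 0.64055) = 0.80973.
True dip = arctan(0.80973) = 39.0°, dipping toward S (azimuth ≈ 171°).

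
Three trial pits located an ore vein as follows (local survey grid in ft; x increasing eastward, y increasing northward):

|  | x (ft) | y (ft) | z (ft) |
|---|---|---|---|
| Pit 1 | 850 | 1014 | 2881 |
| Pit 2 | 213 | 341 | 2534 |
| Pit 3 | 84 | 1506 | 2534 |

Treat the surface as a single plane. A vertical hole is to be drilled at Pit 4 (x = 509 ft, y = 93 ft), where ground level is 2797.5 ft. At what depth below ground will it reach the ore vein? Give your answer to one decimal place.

132.5 ft

Let the plane be z = a·x + b·y + c.
Pit 2−Pit 1: −637a − 673b = −347;  Pit 3−Pit 1: −766a + 492b = −347.
Solving gives a = 0.487688, b = 0.054001.
Then c = 2881 − a·850 − b·1014 = 2411.71.
At (509, 93): z_contact = 248.23 + 5.02 + 2411.71 = 2664.96 ft.
Depth below ground = 2797.5 − 2664.96 = 132.5 ft.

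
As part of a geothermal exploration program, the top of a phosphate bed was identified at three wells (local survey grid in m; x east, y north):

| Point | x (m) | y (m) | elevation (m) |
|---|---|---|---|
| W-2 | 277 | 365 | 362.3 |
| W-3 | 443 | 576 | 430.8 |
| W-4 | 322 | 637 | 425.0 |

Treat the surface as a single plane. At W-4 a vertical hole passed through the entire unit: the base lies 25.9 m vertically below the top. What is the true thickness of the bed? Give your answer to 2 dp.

25.10 m

Two edge vectors: W-2→W-3 = (166, 211, 68.5), W-2→W-4 = (45, 272, 62.7).
Normal n = (W-2→W-3) × (W-2→W-4) = (-5402.3, -7325.7, 35657).
So ∂z/∂x = −n_x/n_z = 0.15151 and ∂z/∂y = −n_y/n_z = 0.20545.
|∇z| = √(a²+b²) = 0.25527, so dip δ = arctan(0.25527) = 14.32°.
True thickness = vertical thickness × cos δ = 25.9 × cos 14.32° = 25.10 m.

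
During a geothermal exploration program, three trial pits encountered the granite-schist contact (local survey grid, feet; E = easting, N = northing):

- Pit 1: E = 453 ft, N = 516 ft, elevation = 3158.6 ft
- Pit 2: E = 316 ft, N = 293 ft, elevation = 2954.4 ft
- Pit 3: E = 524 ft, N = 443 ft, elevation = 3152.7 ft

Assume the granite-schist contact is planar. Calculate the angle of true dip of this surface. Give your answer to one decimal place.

38.4°

Let the plane be z = a·E + b·N + c.
Pit 2−Pit 1: −137a − 223b = −204.2;  Pit 3−Pit 1: 71a − 73b = −5.9.
Solving gives a = 0.52609, b = 0.59249.
Gradient magnitude |∇z| = √(a² + b²) = √(0.27677 + 0.35105) = 0.79235.
True dip = arctan(0.79235) = 38.4°, dipping toward SW (azimuth ≈ 222°).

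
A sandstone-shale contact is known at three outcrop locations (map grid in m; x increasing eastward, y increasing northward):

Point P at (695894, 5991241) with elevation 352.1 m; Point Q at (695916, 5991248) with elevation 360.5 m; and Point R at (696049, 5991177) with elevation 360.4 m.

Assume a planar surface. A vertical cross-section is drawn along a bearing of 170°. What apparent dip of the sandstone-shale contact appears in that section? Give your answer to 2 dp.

Let the plane be z = a·x + b·y + c.
Point Q−Point P: 22a + 7b = 8.4;  Point R−Point P: 155a − 64b = 8.3.
Solving gives a = 0.23895, b = 0.44902.
Unit vector along 170° is (sin 170°, cos 170°) = (0.1736, -0.9848).
Slope in that direction = a·(0.1736) + b·(-0.9848) = −0.40070.
Apparent dip = arctan|0.40070| = 21.84° (true dip is 27.0°, so apparent ≤ true as expected).

21.84°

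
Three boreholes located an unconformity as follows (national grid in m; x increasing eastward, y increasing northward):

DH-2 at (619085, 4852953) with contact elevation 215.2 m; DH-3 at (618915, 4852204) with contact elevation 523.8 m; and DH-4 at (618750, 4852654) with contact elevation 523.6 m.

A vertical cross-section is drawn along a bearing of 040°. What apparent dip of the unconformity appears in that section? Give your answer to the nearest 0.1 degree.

32.6°

Let the plane be z = a·x + b·y + c.
DH-3−DH-2: −170a − 749b = 308.6;  DH-4−DH-2: −335a − 299b = 308.4.
Solving gives a = −0.69331, b = −0.25466.
Unit vector along 040° is (sin 40°, cos 40°) = (0.6428, 0.7660).
Slope in that direction = a·(0.6428) + b·(0.7660) = −0.64073.
Apparent dip = arctan|0.64073| = 32.6° (true dip is 36.4°, so apparent ≤ true as expected).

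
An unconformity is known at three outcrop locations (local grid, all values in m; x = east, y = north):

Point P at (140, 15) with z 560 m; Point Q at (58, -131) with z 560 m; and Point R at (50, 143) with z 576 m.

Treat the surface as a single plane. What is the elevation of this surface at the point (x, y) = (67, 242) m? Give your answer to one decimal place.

Let the plane be z = a·x + b·y + c.
Point Q−Point P: −82a − 146b = 0;  Point R−Point P: −90a + 128b = 16.
Solving gives a = −0.09883, b = 0.05551.
Then c = 560 − a·140 − b·15 = 573.00.
At (67, 242): z = −6.6 + 13.4 + 573.00 = 579.8 m.

579.8 m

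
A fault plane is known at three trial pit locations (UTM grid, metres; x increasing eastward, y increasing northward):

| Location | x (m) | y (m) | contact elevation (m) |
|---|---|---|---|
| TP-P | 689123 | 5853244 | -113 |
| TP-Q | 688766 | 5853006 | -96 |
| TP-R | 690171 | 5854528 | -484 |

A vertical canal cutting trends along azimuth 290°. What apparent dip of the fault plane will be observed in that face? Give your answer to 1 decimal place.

Two edge vectors: TP-P→TP-Q = (-357, -238, 17), TP-P→TP-R = (1048, 1284, -371).
Normal n = (TP-P→TP-Q) × (TP-P→TP-R) = (66470, -114631, -208964).
So ∂z/∂x = −n_x/n_z = 0.31809 and ∂z/∂y = −n_y/n_z = −0.54857.
Unit vector along 290° is (sin 290°, cos 290°) = (-0.9397, 0.3420).
Slope in that direction = a·(-0.9397) + b·(0.3420) = −0.48653.
Apparent dip = arctan|0.48653| = 25.9° (true dip is 32.4°, so apparent ≤ true as expected).

25.9°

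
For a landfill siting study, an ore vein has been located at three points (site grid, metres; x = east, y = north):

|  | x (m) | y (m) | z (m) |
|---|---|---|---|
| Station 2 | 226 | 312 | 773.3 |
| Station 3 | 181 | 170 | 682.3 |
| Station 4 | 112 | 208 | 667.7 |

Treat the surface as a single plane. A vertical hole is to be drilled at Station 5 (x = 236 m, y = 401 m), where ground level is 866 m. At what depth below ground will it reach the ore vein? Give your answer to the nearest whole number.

44 m

Two edge vectors: Station 2→Station 3 = (-45, -142, -91), Station 2→Station 4 = (-114, -104, -105.6).
Normal n = (Station 2→Station 3) × (Station 2→Station 4) = (5531.2, 5622, -11508).
So ∂z/∂x = −n_x/n_z = 0.48064 and ∂z/∂y = −n_y/n_z = 0.48853.
Intercept c from Station 2: 773.3 − 108.62 − 152.42 = 512.25.
At (236, 401): z_contact = 113.4 + 195.9 + 512.25 = 821.6 m.
Depth below ground = 866 − 821.6 = 44 m.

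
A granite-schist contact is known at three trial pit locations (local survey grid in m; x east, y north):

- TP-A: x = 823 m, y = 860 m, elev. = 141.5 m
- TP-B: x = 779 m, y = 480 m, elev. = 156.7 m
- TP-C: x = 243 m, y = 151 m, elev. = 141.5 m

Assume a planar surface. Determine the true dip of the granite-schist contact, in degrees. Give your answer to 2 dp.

Two edge vectors: TP-A→TP-B = (-44, -380, 15.2), TP-A→TP-C = (-580, -709, 0).
Normal n = (TP-A→TP-B) × (TP-A→TP-C) = (10776.8, -8816, -189204).
So ∂z/∂x = −n_x/n_z = 0.05696 and ∂z/∂y = −n_y/n_z = −0.04660.
Gradient magnitude |∇z| = √(a² + b²) = √(0.00324 + 0.00217) = 0.07359.
True dip = arctan(0.07359) = 4.21°, dipping toward NW (azimuth ≈ 309°).

4.21°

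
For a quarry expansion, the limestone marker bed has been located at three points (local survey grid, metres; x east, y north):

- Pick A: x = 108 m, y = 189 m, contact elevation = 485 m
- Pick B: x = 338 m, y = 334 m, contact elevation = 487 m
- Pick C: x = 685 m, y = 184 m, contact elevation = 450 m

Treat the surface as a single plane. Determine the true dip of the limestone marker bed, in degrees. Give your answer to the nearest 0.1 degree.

7.1°

Let the plane be z = a·x + b·y + c.
Pick B−Pick A: 230a + 145b = 2;  Pick C−Pick A: 577a − 5b = −35.
Solving gives a = −0.05972, b = 0.10852.
Gradient magnitude |∇z| = √(a² + b²) = √(0.00357 + 0.01178) = 0.12387.
True dip = arctan(0.12387) = 7.1°, dipping toward SSE (azimuth ≈ 151°).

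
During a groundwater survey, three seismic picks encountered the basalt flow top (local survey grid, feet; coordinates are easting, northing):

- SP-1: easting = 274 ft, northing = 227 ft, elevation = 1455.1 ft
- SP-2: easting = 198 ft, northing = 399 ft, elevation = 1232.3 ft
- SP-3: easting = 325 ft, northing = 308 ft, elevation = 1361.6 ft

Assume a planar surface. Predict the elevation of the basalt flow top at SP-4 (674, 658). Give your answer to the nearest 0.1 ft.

Two edge vectors: SP-1→SP-2 = (-76, 172, -222.8), SP-1→SP-3 = (51, 81, -93.5).
Normal n = (SP-1→SP-2) × (SP-1→SP-3) = (1964.8, -18468.8, -14928).
So ∂z/∂easting = −n_x/n_z = 0.13162 and ∂z/∂northing = −n_y/n_z = −1.23719.
Intercept c from SP-1: 1455.1 − 36.06 + 280.84 = 1699.88.
At (674, 658): z = 88.7 − 814.1 + 1699.88 = 974.5 ft.

974.5 ft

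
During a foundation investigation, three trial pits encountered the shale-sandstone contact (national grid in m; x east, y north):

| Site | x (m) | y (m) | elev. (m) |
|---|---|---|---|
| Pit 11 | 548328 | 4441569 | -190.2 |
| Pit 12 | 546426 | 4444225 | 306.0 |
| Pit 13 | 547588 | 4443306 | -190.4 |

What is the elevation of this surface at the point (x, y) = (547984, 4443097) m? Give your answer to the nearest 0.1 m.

Let the plane be z = a·x + b·y + c.
Pit 12−Pit 11: −1902a + 2656b = 496.2;  Pit 13−Pit 11: −740a + 1737b = −0.2.
Solving gives a = −0.644406105, b = −0.274646239.
Then c = -190.2 − a·548328 − b·4441569 = 1573015.93.
At (547984, 4443097): z = −353124.2 − 1220279.9 + 1573015.93 = -388.2 m.

-388.2 m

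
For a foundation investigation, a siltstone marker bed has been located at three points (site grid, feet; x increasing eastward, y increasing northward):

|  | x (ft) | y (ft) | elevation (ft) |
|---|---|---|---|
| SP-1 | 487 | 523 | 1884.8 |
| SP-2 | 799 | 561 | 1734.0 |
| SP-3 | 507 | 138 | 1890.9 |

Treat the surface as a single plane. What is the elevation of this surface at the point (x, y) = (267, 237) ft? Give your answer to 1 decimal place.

2001.7 ft

Let the plane be z = a·x + b·y + c.
SP-2−SP-1: 312a + 38b = −150.8;  SP-3−SP-1: 20a − 385b = 6.1.
Solving gives a = −0.47838, b = −0.04069.
Then c = 1884.8 − a·487 − b·523 = 2139.05.
At (267, 237): z = −127.7 − 9.6 + 2139.05 = 2001.7 ft.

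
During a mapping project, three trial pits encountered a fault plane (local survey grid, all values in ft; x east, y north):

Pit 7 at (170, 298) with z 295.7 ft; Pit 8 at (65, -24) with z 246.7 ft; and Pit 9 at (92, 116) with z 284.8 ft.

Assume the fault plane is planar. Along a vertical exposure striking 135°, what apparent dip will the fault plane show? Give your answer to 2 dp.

43.59°

Let the plane be z = a·x + b·y + c.
Pit 8−Pit 7: −105a − 322b = −49;  Pit 9−Pit 7: −78a − 182b = −10.9.
Solving gives a = −0.90047, b = 0.44580.
Unit vector along 135° is (sin 135°, cos 135°) = (0.7071, -0.7071).
Slope in that direction = a·(0.7071) + b·(-0.7071) = −0.95196.
Apparent dip = arctan|0.95196| = 43.59° (true dip is 45.1°, so apparent ≤ true as expected).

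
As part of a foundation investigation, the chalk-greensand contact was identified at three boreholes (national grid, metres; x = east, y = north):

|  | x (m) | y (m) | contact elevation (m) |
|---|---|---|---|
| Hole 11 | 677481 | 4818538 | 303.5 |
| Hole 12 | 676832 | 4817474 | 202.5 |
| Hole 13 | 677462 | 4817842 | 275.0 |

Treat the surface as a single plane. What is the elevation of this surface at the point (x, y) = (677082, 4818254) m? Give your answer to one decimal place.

Let the plane be z = a·x + b·y + c.
Hole 12−Hole 11: −649a − 1064b = −101;  Hole 13−Hole 11: −19a − 696b = −28.5.
Solving gives a = 0.092637570, b = 0.038419377.
Then c = 303.5 − a·677481 − b·4818538 = −247581.92.
At (677082, 4818254): z = 62723.2 + 185114.3 − 247581.92 = 255.6 m.

255.6 m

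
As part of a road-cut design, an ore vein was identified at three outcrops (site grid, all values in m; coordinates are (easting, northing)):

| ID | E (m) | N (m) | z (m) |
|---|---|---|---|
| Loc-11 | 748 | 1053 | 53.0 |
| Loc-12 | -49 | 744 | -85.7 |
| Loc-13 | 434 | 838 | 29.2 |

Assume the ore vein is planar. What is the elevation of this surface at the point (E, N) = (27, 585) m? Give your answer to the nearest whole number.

-10 m

Two edge vectors: Loc-11→Loc-12 = (-797, -309, -138.7), Loc-11→Loc-13 = (-314, -215, -23.8).
Normal n = (Loc-11→Loc-12) × (Loc-11→Loc-13) = (-22466.3, 24583.2, 74329).
So ∂z/∂E = −n_x/n_z = 0.30225 and ∂z/∂N = −n_y/n_z = −0.33073.
Intercept c from Loc-11: 53 − 226.09 + 348.26 = 175.18.
At (27, 585): z = 8.2 − 193.5 + 175.18 = -10.1 m.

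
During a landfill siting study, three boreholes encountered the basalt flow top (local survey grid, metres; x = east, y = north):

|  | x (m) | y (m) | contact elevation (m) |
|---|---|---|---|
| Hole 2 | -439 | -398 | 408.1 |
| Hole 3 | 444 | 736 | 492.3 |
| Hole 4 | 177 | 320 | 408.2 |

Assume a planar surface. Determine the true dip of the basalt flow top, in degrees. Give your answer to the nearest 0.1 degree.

50.9°

Let the plane be z = a·x + b·y + c.
Hole 3−Hole 2: 883a + 1134b = 84.2;  Hole 4−Hole 2: 616a + 718b = 0.1.
Solving gives a = −0.93481, b = 0.80215.
Gradient magnitude |∇z| = √(a² + b²) = √(0.87388 + 0.64345) = 1.23180.
True dip = arctan(1.23180) = 50.9°, dipping toward SE (azimuth ≈ 131°).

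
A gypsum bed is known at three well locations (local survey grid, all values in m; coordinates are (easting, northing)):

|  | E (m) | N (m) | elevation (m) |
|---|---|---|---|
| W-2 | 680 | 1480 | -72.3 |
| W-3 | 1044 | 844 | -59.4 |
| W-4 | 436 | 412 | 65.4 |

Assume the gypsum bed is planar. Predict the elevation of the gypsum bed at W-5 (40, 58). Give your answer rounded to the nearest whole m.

Two edge vectors: W-2→W-3 = (364, -636, 12.9), W-2→W-4 = (-244, -1068, 137.7).
Normal n = (W-2→W-3) × (W-2→W-4) = (-73800, -53270.4, -543936).
So ∂z/∂E = −n_x/n_z = −0.13568 and ∂z/∂N = −n_y/n_z = −0.09794.
Intercept c from W-2: -72.3 + 92.26 + 144.94 = 164.90.
At (40, 58): z = −5.4 − 5.7 + 164.90 = 153.8 m.

154 m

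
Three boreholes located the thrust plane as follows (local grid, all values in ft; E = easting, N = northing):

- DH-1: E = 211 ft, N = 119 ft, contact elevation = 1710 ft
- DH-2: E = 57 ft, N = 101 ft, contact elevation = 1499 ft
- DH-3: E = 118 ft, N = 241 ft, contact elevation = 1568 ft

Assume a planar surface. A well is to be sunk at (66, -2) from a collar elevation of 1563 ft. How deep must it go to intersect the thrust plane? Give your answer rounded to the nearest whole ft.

40 ft

Two edge vectors: DH-1→DH-2 = (-154, -18, -211), DH-1→DH-3 = (-93, 122, -142).
Normal n = (DH-1→DH-2) × (DH-1→DH-3) = (28298, -2245, -20462).
So ∂z/∂E = −n_x/n_z = 1.38295 and ∂z/∂N = −n_y/n_z = −0.10972.
Intercept c from DH-1: 1710 − 291.80 + 13.06 = 1431.25.
At (66, -2): z_contact = 91.3 + 0.2 + 1431.25 = 1522.7 ft.
Depth below ground = 1563 − 1522.7 = 40 ft.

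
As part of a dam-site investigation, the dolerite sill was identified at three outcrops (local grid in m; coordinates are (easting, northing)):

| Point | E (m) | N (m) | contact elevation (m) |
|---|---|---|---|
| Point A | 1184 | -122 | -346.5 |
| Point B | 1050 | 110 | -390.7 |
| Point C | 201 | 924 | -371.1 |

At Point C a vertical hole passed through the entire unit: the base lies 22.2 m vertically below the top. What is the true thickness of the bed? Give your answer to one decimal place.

Let the plane be z = a·E + b·N + c.
Point B−Point A: −134a + 232b = −44.2;  Point C−Point A: −983a + 1046b = −24.6.
Solving gives a = −0.46109, b = −0.45684.
|∇z| = √(a²+b²) = 0.64908, so dip δ = arctan(0.64908) = 32.99°.
True thickness = vertical thickness × cos δ = 22.2 × cos 32.99° = 18.6 m.

18.6 m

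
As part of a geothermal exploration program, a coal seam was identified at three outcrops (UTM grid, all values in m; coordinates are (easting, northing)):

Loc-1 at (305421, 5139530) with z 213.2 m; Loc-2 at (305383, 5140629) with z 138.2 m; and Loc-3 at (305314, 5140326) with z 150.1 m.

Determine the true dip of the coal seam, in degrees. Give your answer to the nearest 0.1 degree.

7.3°

Let the plane be z = a·E + b·N + c.
Loc-2−Loc-1: −38a + 1099b = −75;  Loc-3−Loc-1: −107a + 796b = −63.1.
Solving gives a = 0.11045, b = −0.06442.
Gradient magnitude |∇z| = √(a² + b²) = √(0.01220 + 0.00415) = 0.12786.
True dip = arctan(0.12786) = 7.3°, dipping toward WNW (azimuth ≈ 300°).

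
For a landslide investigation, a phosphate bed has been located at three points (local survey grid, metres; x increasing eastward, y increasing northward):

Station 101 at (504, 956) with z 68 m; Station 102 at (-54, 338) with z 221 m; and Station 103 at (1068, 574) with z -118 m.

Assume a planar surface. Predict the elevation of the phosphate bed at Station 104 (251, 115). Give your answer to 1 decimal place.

Let the plane be z = a·x + b·y + c.
Station 102−Station 101: −558a − 618b = 153;  Station 103−Station 101: 564a − 382b = −186.
Solving gives a = −0.308691, b = 0.031148.
Then c = 68 − a·504 − b·956 = 193.80.
At (251, 115): z = −77.5 + 3.6 + 193.80 = 119.9 m.

119.9 m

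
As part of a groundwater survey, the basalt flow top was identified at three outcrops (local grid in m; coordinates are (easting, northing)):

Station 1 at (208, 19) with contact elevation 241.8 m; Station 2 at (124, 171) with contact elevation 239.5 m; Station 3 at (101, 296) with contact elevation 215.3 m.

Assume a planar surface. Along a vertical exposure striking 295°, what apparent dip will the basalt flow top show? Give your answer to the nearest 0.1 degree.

Let the plane be z = a·E + b·N + c.
Station 2−Station 1: −84a + 152b = −2.3;  Station 3−Station 1: −107a + 277b = −26.5.
Solving gives a = −0.48414, b = −0.28268.
Unit vector along 295° is (sin 295°, cos 295°) = (-0.9063, 0.4226).
Slope in that direction = a·(-0.9063) + b·(0.4226) = 0.31931.
Apparent dip = arctan|0.31931| = 17.7° (true dip is 29.3°, so apparent ≤ true as expected).

17.7°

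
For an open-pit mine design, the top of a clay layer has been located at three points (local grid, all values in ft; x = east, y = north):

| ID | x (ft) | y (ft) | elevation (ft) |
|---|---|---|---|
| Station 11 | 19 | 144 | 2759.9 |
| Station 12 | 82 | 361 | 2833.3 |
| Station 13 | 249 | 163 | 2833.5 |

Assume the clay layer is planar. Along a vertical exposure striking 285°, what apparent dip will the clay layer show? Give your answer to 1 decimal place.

Let the plane be z = a·x + b·y + c.
Station 12−Station 11: 63a + 217b = 73.4;  Station 13−Station 11: 230a + 19b = 73.6.
Solving gives a = 0.29923, b = 0.25137.
Unit vector along 285° is (sin 285°, cos 285°) = (-0.9659, 0.2588).
Slope in that direction = a·(-0.9659) + b·(0.2588) = −0.22398.
Apparent dip = arctan|0.22398| = 12.6° (true dip is 21.3°, so apparent ≤ true as expected).

12.6°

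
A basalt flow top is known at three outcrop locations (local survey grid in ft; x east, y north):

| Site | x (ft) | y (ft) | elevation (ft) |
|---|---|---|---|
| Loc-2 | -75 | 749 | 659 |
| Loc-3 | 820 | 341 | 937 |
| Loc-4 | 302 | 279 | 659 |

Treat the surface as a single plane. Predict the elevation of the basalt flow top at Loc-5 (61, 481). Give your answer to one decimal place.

620.3 ft

Let the plane be z = a·x + b·y + c.
Loc-3−Loc-2: 895a − 408b = 278;  Loc-4−Loc-2: 377a − 470b = 0.
Solving gives a = 0.48967, b = 0.39278.
Then c = 659 − a·-75 − b·749 = 401.54.
At (61, 481): z = 29.9 + 188.9 + 401.54 = 620.3 ft.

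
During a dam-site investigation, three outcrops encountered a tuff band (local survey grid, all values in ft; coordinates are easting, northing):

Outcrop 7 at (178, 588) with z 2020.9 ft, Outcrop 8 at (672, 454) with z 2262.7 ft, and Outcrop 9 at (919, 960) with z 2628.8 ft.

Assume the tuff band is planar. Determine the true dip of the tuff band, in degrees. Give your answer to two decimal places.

36.56°

Two edge vectors: Outcrop 7→Outcrop 8 = (494, -134, 241.8), Outcrop 7→Outcrop 9 = (741, 372, 607.9).
Normal n = (Outcrop 7→Outcrop 8) × (Outcrop 7→Outcrop 9) = (-171408.2, -121128.8, 283062).
So ∂z/∂easting = −n_x/n_z = 0.60555 and ∂z/∂northing = −n_y/n_z = 0.42792.
Gradient magnitude |∇z| = √(a² + b²) = √(0.36669 + 0.18312) = 0.74149.
True dip = arctan(0.74149) = 36.56°, dipping toward SW (azimuth ≈ 235°).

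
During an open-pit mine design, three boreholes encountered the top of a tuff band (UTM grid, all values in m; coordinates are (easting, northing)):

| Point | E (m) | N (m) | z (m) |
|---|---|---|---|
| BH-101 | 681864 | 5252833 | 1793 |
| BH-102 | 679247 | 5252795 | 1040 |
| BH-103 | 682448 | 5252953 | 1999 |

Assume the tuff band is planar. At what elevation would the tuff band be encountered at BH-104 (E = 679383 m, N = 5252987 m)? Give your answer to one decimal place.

Two edge vectors: BH-101→BH-102 = (-2617, -38, -753), BH-101→BH-103 = (584, 120, 206).
Normal n = (BH-101→BH-102) × (BH-101→BH-103) = (82532, 99350, -291848).
So ∂z/∂E = −n_x/n_z = 0.282791042 and ∂z/∂N = −n_y/n_z = 0.340416929.
Intercept c from BH-101: 1793 − 192825.03 − 1788153.28 = −1979185.31.
At (679383, 5252987): z = 192123.4 + 1788205.7 − 1979185.31 = 1143.8 m.

1143.8 m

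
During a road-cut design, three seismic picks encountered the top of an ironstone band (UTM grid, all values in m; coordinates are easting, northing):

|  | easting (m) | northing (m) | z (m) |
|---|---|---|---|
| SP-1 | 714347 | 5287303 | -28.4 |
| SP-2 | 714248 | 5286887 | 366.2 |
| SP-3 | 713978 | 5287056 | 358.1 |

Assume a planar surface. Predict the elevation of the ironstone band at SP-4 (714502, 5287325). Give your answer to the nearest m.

Let the plane be z = a·easting + b·northing + c.
SP-2−SP-1: −99a − 416b = 394.6;  SP-3−SP-1: −369a − 247b = 386.5.
Solving gives a = −0.49064168, b = −0.83179441.
Then c = -28.4 − a·714347 − b·5287303 = 4748409.08.
At (714502, 5287325): z = −350564.5 − 4397967.4 + 4748409.08 = -122.7 m.

-123 m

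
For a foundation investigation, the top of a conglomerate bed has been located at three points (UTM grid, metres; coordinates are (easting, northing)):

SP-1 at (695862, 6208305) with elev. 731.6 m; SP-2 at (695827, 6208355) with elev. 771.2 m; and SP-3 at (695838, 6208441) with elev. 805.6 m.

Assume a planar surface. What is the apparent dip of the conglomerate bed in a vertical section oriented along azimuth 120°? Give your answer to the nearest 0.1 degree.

32.6°

Two edge vectors: SP-1→SP-2 = (-35, 50, 39.6), SP-1→SP-3 = (-24, 136, 74).
Normal n = (SP-1→SP-2) × (SP-1→SP-3) = (-1685.6, 1639.6, -3560).
So ∂z/∂E = −n_x/n_z = −0.47348 and ∂z/∂N = −n_y/n_z = 0.46056.
Unit vector along 120° is (sin 120°, cos 120°) = (0.8660, -0.5000).
Slope in that direction = a·(0.8660) + b·(-0.5000) = −0.64033.
Apparent dip = arctan|0.64033| = 32.6° (true dip is 33.4°, so apparent ≤ true as expected).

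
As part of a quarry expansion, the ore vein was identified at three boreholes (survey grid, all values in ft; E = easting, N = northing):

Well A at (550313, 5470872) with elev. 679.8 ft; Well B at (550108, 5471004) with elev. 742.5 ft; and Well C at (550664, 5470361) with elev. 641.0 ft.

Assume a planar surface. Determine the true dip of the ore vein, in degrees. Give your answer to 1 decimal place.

27.5°

Two edge vectors: Well A→Well B = (-205, 132, 62.7), Well A→Well C = (351, -511, -38.8).
Normal n = (Well A→Well B) × (Well A→Well C) = (26918.1, 14053.7, 58423).
So ∂z/∂E = −n_x/n_z = −0.46074 and ∂z/∂N = −n_y/n_z = −0.24055.
Gradient magnitude |∇z| = √(a² + b²) = √(0.21229 + 0.05786) = 0.51976.
True dip = arctan(0.51976) = 27.5°, dipping toward ENE (azimuth ≈ 062°).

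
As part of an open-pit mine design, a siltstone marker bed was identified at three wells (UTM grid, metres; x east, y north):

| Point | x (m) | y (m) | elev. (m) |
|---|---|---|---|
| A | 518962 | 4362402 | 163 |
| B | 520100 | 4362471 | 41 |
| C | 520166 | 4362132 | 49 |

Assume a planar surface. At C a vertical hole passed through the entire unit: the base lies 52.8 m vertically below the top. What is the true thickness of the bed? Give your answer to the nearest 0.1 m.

Two edge vectors: A→B = (1138, 69, -122), A→C = (1204, -270, -114).
Normal n = (A→B) × (A→C) = (-40806, -17156, -390336).
So ∂z/∂x = −n_x/n_z = −0.10454 and ∂z/∂y = −n_y/n_z = −0.04395.
|∇z| = √(a²+b²) = 0.11340, so dip δ = arctan(0.11340) = 6.47°.
True thickness = vertical thickness × cos δ = 52.8 × cos 6.47° = 52.5 m.

52.5 m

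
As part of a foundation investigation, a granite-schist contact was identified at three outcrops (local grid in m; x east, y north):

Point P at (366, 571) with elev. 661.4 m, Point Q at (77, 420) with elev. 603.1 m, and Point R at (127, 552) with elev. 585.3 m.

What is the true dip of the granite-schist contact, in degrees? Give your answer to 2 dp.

23.25°

Let the plane be z = a·x + b·y + c.
Point Q−Point P: −289a − 151b = −58.3;  Point R−Point P: −239a − 19b = −76.1.
Solving gives a = 0.33935, b = −0.26339.
Gradient magnitude |∇z| = √(a² + b²) = √(0.11516 + 0.06937) = 0.42957.
True dip = arctan(0.42957) = 23.25°, dipping toward NW (azimuth ≈ 308°).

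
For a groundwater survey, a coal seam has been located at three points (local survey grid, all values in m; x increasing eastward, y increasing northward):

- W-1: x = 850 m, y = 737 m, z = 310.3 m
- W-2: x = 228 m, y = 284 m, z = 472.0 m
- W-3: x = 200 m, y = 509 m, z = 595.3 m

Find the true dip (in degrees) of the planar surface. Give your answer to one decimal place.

37.5°

Two edge vectors: W-1→W-2 = (-622, -453, 161.7), W-1→W-3 = (-650, -228, 285).
Normal n = (W-1→W-2) × (W-1→W-3) = (-92237.4, 72165, -152634).
So ∂z/∂x = −n_x/n_z = −0.60430 and ∂z/∂y = −n_y/n_z = 0.47280.
Gradient magnitude |∇z| = √(a² + b²) = √(0.36518 + 0.22354) = 0.76728.
True dip = arctan(0.76728) = 37.5°, dipping toward SE (azimuth ≈ 128°).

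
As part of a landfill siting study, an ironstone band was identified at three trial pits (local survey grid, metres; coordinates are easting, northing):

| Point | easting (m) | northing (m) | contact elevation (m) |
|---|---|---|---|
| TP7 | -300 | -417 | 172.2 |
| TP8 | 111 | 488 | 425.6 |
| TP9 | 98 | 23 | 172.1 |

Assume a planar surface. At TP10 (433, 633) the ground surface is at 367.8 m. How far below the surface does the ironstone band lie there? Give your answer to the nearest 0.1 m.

Let the plane be z = a·easting + b·northing + c.
TP8−TP7: 411a + 905b = 253.4;  TP9−TP7: 398a + 440b = −0.1.
Solving gives a = −0.62217, b = 0.56256.
Then c = 172.2 − a·-300 − b·-417 = 220.13.
At (433, 633): z_contact = −269.40 + 356.10 + 220.13 = 306.83 m.
Depth below ground = 367.8 − 306.83 = 61.0 m.

61.0 m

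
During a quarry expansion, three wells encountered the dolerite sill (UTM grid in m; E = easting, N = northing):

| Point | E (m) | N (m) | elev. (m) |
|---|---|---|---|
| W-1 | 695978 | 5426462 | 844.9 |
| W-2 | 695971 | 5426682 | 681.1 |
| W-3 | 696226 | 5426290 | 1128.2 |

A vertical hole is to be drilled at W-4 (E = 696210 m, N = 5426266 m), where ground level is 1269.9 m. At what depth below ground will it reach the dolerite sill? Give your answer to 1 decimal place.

Let the plane be z = a·E + b·N + c.
W-2−W-1: −7a + 220b = −163.8;  W-3−W-1: 248a − 172b = 283.3.
Solving gives a = 0.640085464, b = −0.724179099.
Then c = 844.9 − a·695978 − b·5426462 = 3485089.86.
At (696210, 5426266): z_contact = 445633.90 − 3929588.42 + 3485089.86 = 1135.34 m.
Depth below ground = 1269.9 − 1135.34 = 134.6 m.

134.6 m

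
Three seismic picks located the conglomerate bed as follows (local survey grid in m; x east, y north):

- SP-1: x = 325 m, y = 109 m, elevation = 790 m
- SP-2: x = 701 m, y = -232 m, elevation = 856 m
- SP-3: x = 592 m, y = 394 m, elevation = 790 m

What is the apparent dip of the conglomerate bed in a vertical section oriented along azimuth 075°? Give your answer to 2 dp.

3.93°

Two edge vectors: SP-1→SP-2 = (376, -341, 66), SP-1→SP-3 = (267, 285, 0).
Normal n = (SP-1→SP-2) × (SP-1→SP-3) = (-18810, 17622, 198207).
So ∂z/∂x = −n_x/n_z = 0.09490 and ∂z/∂y = −n_y/n_z = −0.08891.
Unit vector along 075° is (sin 75°, cos 75°) = (0.9659, 0.2588).
Slope in that direction = a·(0.9659) + b·(0.2588) = 0.06866.
Apparent dip = arctan|0.06866| = 3.93° (true dip is 7.4°, so apparent ≤ true as expected).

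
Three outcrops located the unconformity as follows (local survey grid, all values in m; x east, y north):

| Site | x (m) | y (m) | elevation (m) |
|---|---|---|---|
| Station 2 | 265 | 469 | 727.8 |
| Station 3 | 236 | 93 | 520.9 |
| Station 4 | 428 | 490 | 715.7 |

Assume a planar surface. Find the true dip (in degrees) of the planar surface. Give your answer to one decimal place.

Two edge vectors: Station 2→Station 3 = (-29, -376, -206.9), Station 2→Station 4 = (163, 21, -12.1).
Normal n = (Station 2→Station 3) × (Station 2→Station 4) = (8894.5, -34075.6, 60679).
So ∂z/∂x = −n_x/n_z = −0.14658 and ∂z/∂y = −n_y/n_z = 0.56157.
Gradient magnitude |∇z| = √(a² + b²) = √(0.02149 + 0.31536) = 0.58039.
True dip = arctan(0.58039) = 30.1°, dipping toward SSE (azimuth ≈ 165°).

30.1°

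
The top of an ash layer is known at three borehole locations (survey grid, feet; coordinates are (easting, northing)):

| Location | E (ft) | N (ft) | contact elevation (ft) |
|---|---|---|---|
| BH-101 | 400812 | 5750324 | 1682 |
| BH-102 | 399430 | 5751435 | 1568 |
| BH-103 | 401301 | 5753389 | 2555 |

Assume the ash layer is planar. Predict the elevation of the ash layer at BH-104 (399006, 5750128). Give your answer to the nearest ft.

1136 ft

Two edge vectors: BH-101→BH-102 = (-1382, 1111, -114), BH-101→BH-103 = (489, 3065, 873).
Normal n = (BH-101→BH-102) × (BH-101→BH-103) = (1319313, 1150740, -4779109).
So ∂z/∂E = −n_x/n_z = 0.27605836 and ∂z/∂N = −n_y/n_z = 0.24078547.
Intercept c from BH-101: 1682 − 110647.50 − 1384594.46 = −1493559.96.
At (399006, 5750128): z = 110148.9 + 1384547.3 − 1493559.96 = 1136.2 ft.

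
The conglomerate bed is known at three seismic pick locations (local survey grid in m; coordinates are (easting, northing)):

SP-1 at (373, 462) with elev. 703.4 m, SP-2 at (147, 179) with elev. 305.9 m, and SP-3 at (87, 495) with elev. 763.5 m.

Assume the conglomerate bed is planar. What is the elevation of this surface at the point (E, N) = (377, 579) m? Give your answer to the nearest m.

872 m

Two edge vectors: SP-1→SP-2 = (-226, -283, -397.5), SP-1→SP-3 = (-286, 33, 60.1).
Normal n = (SP-1→SP-2) × (SP-1→SP-3) = (-3890.8, 127267.6, -88396).
So ∂z/∂E = −n_x/n_z = −0.04402 and ∂z/∂N = −n_y/n_z = 1.43974.
Intercept c from SP-1: 703.4 + 16.42 − 665.16 = 54.66.
At (377, 579): z = −16.6 + 833.6 + 54.66 = 871.7 m.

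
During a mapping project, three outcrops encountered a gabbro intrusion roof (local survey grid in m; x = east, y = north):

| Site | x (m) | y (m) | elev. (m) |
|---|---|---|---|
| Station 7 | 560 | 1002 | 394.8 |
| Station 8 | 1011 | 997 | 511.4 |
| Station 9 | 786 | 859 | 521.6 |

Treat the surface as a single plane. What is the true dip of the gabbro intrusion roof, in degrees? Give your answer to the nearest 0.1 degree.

Two edge vectors: Station 7→Station 8 = (451, -5, 116.6), Station 7→Station 9 = (226, -143, 126.8).
Normal n = (Station 7→Station 8) × (Station 7→Station 9) = (16039.8, -30835.2, -63363).
So ∂z/∂x = −n_x/n_z = 0.25314 and ∂z/∂y = −n_y/n_z = −0.48664.
Gradient magnitude |∇z| = √(a² + b²) = √(0.06408 + 0.23682) = 0.54855.
True dip = arctan(0.54855) = 28.7°, dipping toward NNW (azimuth ≈ 333°).

28.7°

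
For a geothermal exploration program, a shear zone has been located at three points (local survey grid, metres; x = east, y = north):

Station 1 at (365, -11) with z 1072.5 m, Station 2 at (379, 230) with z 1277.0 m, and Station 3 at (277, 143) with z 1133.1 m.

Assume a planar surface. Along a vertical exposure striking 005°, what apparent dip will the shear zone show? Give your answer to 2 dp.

Let the plane be z = a·x + b·y + c.
Station 2−Station 1: 14a + 241b = 204.5;  Station 3−Station 1: −88a + 154b = 60.6.
Solving gives a = 0.72284, b = 0.80656.
Unit vector along 005° is (sin 5°, cos 5°) = (0.0872, 0.9962).
Slope in that direction = a·(0.0872) + b·(0.9962) = 0.86649.
Apparent dip = arctan|0.86649| = 40.91° (true dip is 47.3°, so apparent ≤ true as expected).

40.91°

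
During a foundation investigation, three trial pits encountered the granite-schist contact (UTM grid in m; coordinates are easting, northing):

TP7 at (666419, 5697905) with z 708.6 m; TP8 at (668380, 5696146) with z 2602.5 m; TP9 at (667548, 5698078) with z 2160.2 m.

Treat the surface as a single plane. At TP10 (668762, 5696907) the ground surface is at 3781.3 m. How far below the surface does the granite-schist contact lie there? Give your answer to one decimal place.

473.6 m

Two edge vectors: TP7→TP8 = (1961, -1759, 1893.9), TP7→TP9 = (1129, 173, 1451.6).
Normal n = (TP7→TP8) × (TP7→TP9) = (-2881009.1, -708374.5, 2325164).
So ∂z/∂easting = −n_x/n_z = 1.239056299 and ∂z/∂northing = −n_y/n_z = 0.304655715.
Intercept c from TP7: 708.6 − 825730.66 − 1735899.32 = −2560921.38.
At (668762, 5696907): z_contact = 828633.77 + 1735595.27 − 2560921.38 = 3307.66 m.
Depth below ground = 3781.3 − 3307.66 = 473.6 m.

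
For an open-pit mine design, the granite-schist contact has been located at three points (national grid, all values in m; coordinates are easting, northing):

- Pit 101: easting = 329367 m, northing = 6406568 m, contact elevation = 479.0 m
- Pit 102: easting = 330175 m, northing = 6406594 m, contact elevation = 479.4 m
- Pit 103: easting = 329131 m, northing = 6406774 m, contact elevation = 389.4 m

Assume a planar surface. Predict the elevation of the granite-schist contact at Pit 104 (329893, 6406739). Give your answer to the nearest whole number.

Let the plane be z = a·easting + b·northing + c.
Pit 102−Pit 101: 808a + 26b = 0.4;  Pit 103−Pit 101: −236a + 206b = −89.6.
Solving gives a = 0.01397580, b = −0.41894034.
Then c = 479 − a·329367 − b·6406568 = 2679845.62.
At (329893, 6406739): z = 4610.5 − 2684041.4 + 2679845.62 = 414.7 m.

415 m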